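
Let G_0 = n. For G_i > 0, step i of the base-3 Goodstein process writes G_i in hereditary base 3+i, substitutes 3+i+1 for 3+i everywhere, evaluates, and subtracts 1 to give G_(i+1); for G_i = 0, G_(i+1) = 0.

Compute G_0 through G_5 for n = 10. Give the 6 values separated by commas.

10, 16, 24, 27, 30, 33

G_0=10  [base 3] 3^2 + 1  →[3↦4]→  4^2 + 1 = 17  −1 ⇒ G_1=16
G_1=16  [base 4] 4^2  →[4↦5]→  5^2 = 25  −1 ⇒ G_2=24
G_2=24  [base 5] 4·5 + 4  →[5↦6]→  4·6 + 4 = 28  −1 ⇒ G_3=27
G_3=27  [base 6] 4·6 + 3  →[6↦7]→  4·7 + 3 = 31  −1 ⇒ G_4=30
G_4=30  [base 7] 4·7 + 2  →[7↦8]→  4·8 + 2 = 34  −1 ⇒ G_5=33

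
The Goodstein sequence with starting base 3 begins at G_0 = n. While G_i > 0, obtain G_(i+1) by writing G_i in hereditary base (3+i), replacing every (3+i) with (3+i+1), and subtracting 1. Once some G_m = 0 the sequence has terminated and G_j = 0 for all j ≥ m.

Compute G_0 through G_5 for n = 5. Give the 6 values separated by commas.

5, 5, 5, 5, 4, 3

G_0 = 5. HB_3(5) = 3 + 2. Bump = 6. G_1 = 5.
G_1 = 5. HB_4(5) = 4 + 1. Bump = 6. G_2 = 5.
G_2 = 5. HB_5(5) = 5. Bump = 6. G_3 = 5.
G_3 = 5. HB_6(5) = 5. Bump = 5. G_4 = 4.
G_4 = 4. HB_7(4) = 4. Bump = 4. G_5 = 3.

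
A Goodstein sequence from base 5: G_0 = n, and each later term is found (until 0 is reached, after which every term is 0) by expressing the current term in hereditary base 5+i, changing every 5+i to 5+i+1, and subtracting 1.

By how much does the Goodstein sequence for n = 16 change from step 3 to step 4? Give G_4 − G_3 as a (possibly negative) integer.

base 5: 16 = 3·5 + 1; at 6: 3·6 + 1 = 19; next = 18
base 6: 18 = 3·6; at 7: 3·7 = 21; next = 20
base 7: 20 = 2·7 + 6; at 8: 2·8 + 6 = 22; next = 21
base 8: 21 = 2·8 + 5; at 9: 2·9 + 5 = 23; next = 22

1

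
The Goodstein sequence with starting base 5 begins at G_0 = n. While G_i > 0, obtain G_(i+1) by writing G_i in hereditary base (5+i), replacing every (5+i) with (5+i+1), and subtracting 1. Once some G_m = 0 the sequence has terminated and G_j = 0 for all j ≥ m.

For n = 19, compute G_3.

(0) 19|_5 = 3·5 + 4 ↦ 3·6 + 4|_6 = 22 ⇒ 21
(1) 21|_6 = 3·6 + 3 ↦ 3·7 + 3|_7 = 24 ⇒ 23
(2) 23|_7 = 3·7 + 2 ↦ 3·8 + 2|_8 = 26 ⇒ 25

25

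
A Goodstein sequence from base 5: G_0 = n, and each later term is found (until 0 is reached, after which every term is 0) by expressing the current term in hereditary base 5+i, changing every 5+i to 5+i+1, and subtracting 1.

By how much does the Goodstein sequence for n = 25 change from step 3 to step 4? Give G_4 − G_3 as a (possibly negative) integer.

4

G_0 = 25. HB_5(25) = 5^2. Bump = 36. G_1 = 35.
G_1 = 35. HB_6(35) = 5·6 + 5. Bump = 40. G_2 = 39.
G_2 = 39. HB_7(39) = 5·7 + 4. Bump = 44. G_3 = 43.
G_3 = 43. HB_8(43) = 5·8 + 3. Bump = 48. G_4 = 47.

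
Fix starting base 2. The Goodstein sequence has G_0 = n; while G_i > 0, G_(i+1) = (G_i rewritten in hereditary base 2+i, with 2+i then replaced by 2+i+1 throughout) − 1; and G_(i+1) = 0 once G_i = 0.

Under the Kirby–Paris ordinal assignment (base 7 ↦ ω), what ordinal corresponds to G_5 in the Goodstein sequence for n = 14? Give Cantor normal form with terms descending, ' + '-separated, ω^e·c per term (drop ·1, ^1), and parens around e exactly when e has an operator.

ω^(ω + 1) + ω^5·5 + ω^4·5 + ω^3·5 + ω^2·5 + ω·5 + 4

step 0: 14 = 2^(2 + 1) + 2^2 + 2; sub 3 for 2: 3^(3 + 1) + 3^3 + 3; = 111; G_1 = 111−1 = 110
step 1: 110 = 3^(3 + 1) + 3^3 + 2; sub 4 for 3: 4^(4 + 1) + 4^4 + 2; = 1282; G_2 = 1282−1 = 1281
step 2: 1281 = 4^(4 + 1) + 4^4 + 1; sub 5 for 4: 5^(5 + 1) + 5^5 + 1; = 18751; G_3 = 18751−1 = 18750
step 3: 18750 = 5^(5 + 1) + 5^5; sub 6 for 5: 6^(6 + 1) + 6^6; = 326592; G_4 = 326592−1 = 326591
step 4: 326591 = 6^(6 + 1) + 5·6^5 + 5·6^4 + 5·6^3 + 5·6^2 + 5·6 + 5; sub 7 for 6: 7^(7 + 1) + 5·7^5 + 5·7^4 + 5·7^3 + 5·7^2 + 5·7 + 5; = 5862841; G_5 = 5862841−1 = 5862840
step 5: 5862840 = 7^(7 + 1) + 5·7^5 + 5·7^4 + 5·7^3 + 5·7^2 + 5·7 + 4; sub 8 for 7: 8^(8 + 1) + 5·8^5 + 5·8^4 + 5·8^3 + 5·8^2 + 5·8 + 4; = 134404972; G_6 = 134404972−1 = 134404971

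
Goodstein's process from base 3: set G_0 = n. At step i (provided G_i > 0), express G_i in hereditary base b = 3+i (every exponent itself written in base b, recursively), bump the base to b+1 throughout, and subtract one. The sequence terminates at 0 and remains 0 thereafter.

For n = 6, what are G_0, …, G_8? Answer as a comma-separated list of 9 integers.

6, 7, 7, 7, 7, 7, 6, 5, 4

G_0=6  [base 3] 2·3  →[3↦4]→  2·4 = 8  −1 ⇒ G_1=7
G_1=7  [base 4] 4 + 3  →[4↦5]→  5 + 3 = 8  −1 ⇒ G_2=7
G_2=7  [base 5] 5 + 2  →[5↦6]→  6 + 2 = 8  −1 ⇒ G_3=7
G_3=7  [base 6] 6 + 1  →[6↦7]→  7 + 1 = 8  −1 ⇒ G_4=7
G_4=7  [base 7] 7  →[7↦8]→  8 = 8  −1 ⇒ G_5=7
G_5=7  [base 8] 7  →[8↦9]→  7 = 7  −1 ⇒ G_6=6
G_6=6  [base 9] 6  →[9↦10]→  6 = 6  −1 ⇒ G_7=5
G_7=5  [base 10] 5  →[10↦11]→  5 = 5  −1 ⇒ G_8=4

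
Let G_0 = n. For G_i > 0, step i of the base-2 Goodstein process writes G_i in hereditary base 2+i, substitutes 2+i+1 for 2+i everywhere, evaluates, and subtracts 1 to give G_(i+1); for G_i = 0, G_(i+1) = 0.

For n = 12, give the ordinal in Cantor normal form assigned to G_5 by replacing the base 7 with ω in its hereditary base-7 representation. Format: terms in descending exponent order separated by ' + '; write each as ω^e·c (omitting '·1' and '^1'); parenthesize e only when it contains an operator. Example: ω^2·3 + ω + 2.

i=0: 12 = 2^(2 + 1) + 2^2 (b=2); 2→3: 3^(3 + 1) + 3^3 = 108; 108−1 = 107
i=1: 107 = 3^(3 + 1) + 2·3^2 + 2·3 + 2 (b=3); 3→4: 4^(4 + 1) + 2·4^2 + 2·4 + 2 = 1066; 1066−1 = 1065
i=2: 1065 = 4^(4 + 1) + 2·4^2 + 2·4 + 1 (b=4); 4→5: 5^(5 + 1) + 2·5^2 + 2·5 + 1 = 15686; 15686−1 = 15685
i=3: 15685 = 5^(5 + 1) + 2·5^2 + 2·5 (b=5); 5→6: 6^(6 + 1) + 2·6^2 + 2·6 = 280020; 280020−1 = 280019
i=4: 280019 = 6^(6 + 1) + 2·6^2 + 6 + 5 (b=6); 6→7: 7^(7 + 1) + 2·7^2 + 7 + 5 = 5764911; 5764911−1 = 5764910

ω^(ω + 1) + ω^2·2 + ω + 4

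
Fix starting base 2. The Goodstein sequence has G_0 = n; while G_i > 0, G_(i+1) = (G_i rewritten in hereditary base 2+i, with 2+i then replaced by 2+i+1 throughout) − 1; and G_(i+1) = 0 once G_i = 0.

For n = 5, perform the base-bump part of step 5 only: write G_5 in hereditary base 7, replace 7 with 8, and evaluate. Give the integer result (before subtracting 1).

step 0: 5 = 2^2 + 1; sub 3 for 2: 3^3 + 1; = 28; G_1 = 28−1 = 27
step 1: 27 = 3^3; sub 4 for 3: 4^4; = 256; G_2 = 256−1 = 255
step 2: 255 = 3·4^3 + 3·4^2 + 3·4 + 3; sub 5 for 4: 3·5^3 + 3·5^2 + 3·5 + 3; = 468; G_3 = 468−1 = 467
step 3: 467 = 3·5^3 + 3·5^2 + 3·5 + 2; sub 6 for 5: 3·6^3 + 3·6^2 + 3·6 + 2; = 776; G_4 = 776−1 = 775
step 4: 775 = 3·6^3 + 3·6^2 + 3·6 + 1; sub 7 for 6: 3·7^3 + 3·7^2 + 3·7 + 1; = 1198; G_5 = 1198−1 = 1197

1752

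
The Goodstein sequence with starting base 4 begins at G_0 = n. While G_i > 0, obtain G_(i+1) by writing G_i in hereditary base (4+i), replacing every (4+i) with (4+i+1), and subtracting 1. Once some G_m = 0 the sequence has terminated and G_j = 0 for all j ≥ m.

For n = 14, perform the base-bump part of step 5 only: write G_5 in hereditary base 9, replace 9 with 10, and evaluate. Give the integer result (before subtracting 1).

step 0: 14 = 3·4 + 2; sub 5 for 4: 3·5 + 2; = 17; G_1 = 17−1 = 16
step 1: 16 = 3·5 + 1; sub 6 for 5: 3·6 + 1; = 19; G_2 = 19−1 = 18
step 2: 18 = 3·6; sub 7 for 6: 3·7; = 21; G_3 = 21−1 = 20
step 3: 20 = 2·7 + 6; sub 8 for 7: 2·8 + 6; = 22; G_4 = 22−1 = 21
step 4: 21 = 2·8 + 5; sub 9 for 8: 2·9 + 5; = 23; G_5 = 23−1 = 22
step 5: 22 = 2·9 + 4; sub 10 for 9: 2·10 + 4; = 24; G_6 = 24−1 = 23

24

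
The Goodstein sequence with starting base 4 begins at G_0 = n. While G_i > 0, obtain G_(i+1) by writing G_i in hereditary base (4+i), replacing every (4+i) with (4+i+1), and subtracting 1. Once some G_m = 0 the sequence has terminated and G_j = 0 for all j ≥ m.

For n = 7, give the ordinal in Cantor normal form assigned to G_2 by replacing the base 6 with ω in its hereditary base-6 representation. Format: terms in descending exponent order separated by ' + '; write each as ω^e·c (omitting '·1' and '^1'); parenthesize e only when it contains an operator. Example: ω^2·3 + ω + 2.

ω + 1

G_0=7  [base 4] 4 + 3  →[4↦5]→  5 + 3 = 8  −1 ⇒ G_1=7
G_1=7  [base 5] 5 + 2  →[5↦6]→  6 + 2 = 8  −1 ⇒ G_2=7
G_2=7  [base 6] 6 + 1  →[6↦7]→  7 + 1 = 8  −1 ⇒ G_3=7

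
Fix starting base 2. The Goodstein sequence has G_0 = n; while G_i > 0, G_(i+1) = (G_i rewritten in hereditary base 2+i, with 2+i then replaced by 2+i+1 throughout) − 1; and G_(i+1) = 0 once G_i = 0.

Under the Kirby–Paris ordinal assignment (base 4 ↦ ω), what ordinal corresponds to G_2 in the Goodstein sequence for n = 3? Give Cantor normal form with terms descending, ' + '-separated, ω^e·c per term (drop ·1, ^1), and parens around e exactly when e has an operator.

G_0=3  [base 2] 2 + 1  →[2↦3]→  3 + 1 = 4  −1 ⇒ G_1=3
G_1=3  [base 3] 3  →[3↦4]→  4 = 4  −1 ⇒ G_2=3
G_2=3  [base 4] 3  →[4↦5]→  3 = 3  −1 ⇒ G_3=2

3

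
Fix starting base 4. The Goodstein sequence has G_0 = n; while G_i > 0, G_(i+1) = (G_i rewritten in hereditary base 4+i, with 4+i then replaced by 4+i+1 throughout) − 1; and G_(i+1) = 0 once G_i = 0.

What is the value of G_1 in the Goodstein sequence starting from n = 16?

16 —HB4→ 4^2 —bump→ 5^2 = 25 —(−1)→ 24
24 —HB5→ 4·5 + 4 —bump→ 4·6 + 4 = 28 —(−1)→ 27

24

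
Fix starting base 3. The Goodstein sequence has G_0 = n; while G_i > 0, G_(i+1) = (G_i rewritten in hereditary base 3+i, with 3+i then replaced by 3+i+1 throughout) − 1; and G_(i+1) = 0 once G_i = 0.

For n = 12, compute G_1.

19

step 0: 12 = 3^2 + 3; sub 4 for 3: 4^2 + 4; = 20; G_1 = 20−1 = 19
step 1: 19 = 4^2 + 3; sub 5 for 4: 5^2 + 3; = 28; G_2 = 28−1 = 27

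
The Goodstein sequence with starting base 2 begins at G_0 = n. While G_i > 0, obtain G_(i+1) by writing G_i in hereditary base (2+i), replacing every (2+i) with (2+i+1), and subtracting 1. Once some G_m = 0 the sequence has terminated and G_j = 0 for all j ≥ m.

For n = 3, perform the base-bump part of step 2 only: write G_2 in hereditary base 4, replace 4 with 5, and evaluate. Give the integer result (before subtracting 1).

3

[0] 3 ≡ 2 + 1 (base 2). Lift 3: 4. −1: 3.
[1] 3 ≡ 3 (base 3). Lift 4: 4. −1: 3.
[2] 3 ≡ 3 (base 4). Lift 5: 3. −1: 2.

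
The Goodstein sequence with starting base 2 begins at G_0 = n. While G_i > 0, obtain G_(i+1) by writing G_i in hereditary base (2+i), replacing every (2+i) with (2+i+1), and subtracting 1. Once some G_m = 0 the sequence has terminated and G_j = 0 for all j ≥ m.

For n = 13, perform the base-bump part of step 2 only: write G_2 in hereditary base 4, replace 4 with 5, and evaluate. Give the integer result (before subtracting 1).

13 —HB2→ 2^(2 + 1) + 2^2 + 1 —bump→ 3^(3 + 1) + 3^3 + 1 = 109 —(−1)→ 108
108 —HB3→ 3^(3 + 1) + 3^3 —bump→ 4^(4 + 1) + 4^4 = 1280 —(−1)→ 1279
1279 —HB4→ 4^(4 + 1) + 3·4^3 + 3·4^2 + 3·4 + 3 —bump→ 5^(5 + 1) + 3·5^3 + 3·5^2 + 3·5 + 3 = 16093 —(−1)→ 16092

16093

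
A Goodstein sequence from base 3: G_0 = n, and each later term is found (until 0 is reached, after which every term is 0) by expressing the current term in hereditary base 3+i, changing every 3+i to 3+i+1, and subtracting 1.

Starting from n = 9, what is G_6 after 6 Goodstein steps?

9 —HB3→ 3^2 —bump→ 4^2 = 16 —(−1)→ 15
15 —HB4→ 3·4 + 3 —bump→ 3·5 + 3 = 18 —(−1)→ 17
17 —HB5→ 3·5 + 2 —bump→ 3·6 + 2 = 20 —(−1)→ 19
19 —HB6→ 3·6 + 1 —bump→ 3·7 + 1 = 22 —(−1)→ 21
21 —HB7→ 3·7 —bump→ 3·8 = 24 —(−1)→ 23
23 —HB8→ 2·8 + 7 —bump→ 2·9 + 7 = 25 —(−1)→ 24

24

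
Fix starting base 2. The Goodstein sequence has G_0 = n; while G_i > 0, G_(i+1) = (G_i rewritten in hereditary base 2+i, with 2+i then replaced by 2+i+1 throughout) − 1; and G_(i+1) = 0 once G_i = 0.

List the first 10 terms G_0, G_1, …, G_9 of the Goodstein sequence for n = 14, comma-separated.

14, 110, 1281, 18750, 326591, 5862840, 134404971, 3487116548, 100000555551, 3138429262496

G_0=14  [base 2] 2^(2 + 1) + 2^2 + 2  →[2↦3]→  3^(3 + 1) + 3^3 + 3 = 111  −1 ⇒ G_1=110
G_1=110  [base 3] 3^(3 + 1) + 3^3 + 2  →[3↦4]→  4^(4 + 1) + 4^4 + 2 = 1282  −1 ⇒ G_2=1281
G_2=1281  [base 4] 4^(4 + 1) + 4^4 + 1  →[4↦5]→  5^(5 + 1) + 5^5 + 1 = 18751  −1 ⇒ G_3=18750
G_3=18750  [base 5] 5^(5 + 1) + 5^5  →[5↦6]→  6^(6 + 1) + 6^6 = 326592  −1 ⇒ G_4=326591
G_4=326591  [base 6] 6^(6 + 1) + 5·6^5 + 5·6^4 + 5·6^3 + 5·6^2 + 5·6 + 5  →[6↦7]→  7^(7 + 1) + 5·7^5 + 5·7^4 + 5·7^3 + 5·7^2 + 5·7 + 5 = 5862841  −1 ⇒ G_5=5862840
G_5=5862840  [base 7] 7^(7 + 1) + 5·7^5 + 5·7^4 + 5·7^3 + 5·7^2 + 5·7 + 4  →[7↦8]→  8^(8 + 1) + 5·8^5 + 5·8^4 + 5·8^3 + 5·8^2 + 5·8 + 4 = 134404972  −1 ⇒ G_6=134404971
G_6=134404971  [base 8] 8^(8 + 1) + 5·8^5 + 5·8^4 + 5·8^3 + 5·8^2 + 5·8 + 3  →[8↦9]→  9^(9 + 1) + 5·9^5 + 5·9^4 + 5·9^3 + 5·9^2 + 5·9 + 3 = 3487116549  −1 ⇒ G_7=3487116548
G_7=3487116548  [base 9] 9^(9 + 1) + 5·9^5 + 5·9^4 + 5·9^3 + 5·9^2 + 5·9 + 2  →[9↦10]→  10^(10 + 1) + 5·10^5 + 5·10^4 + 5·10^3 + 5·10^2 + 5·10 + 2 = 100000555552  −1 ⇒ G_8=100000555551
G_8=100000555551  [base 10] 10^(10 + 1) + 5·10^5 + 5·10^4 + 5·10^3 + 5·10^2 + 5·10 + 1  →[10↦11]→  11^(11 + 1) + 5·11^5 + 5·11^4 + 5·11^3 + 5·11^2 + 5·11 + 1 = 3138429262497  −1 ⇒ G_9=3138429262496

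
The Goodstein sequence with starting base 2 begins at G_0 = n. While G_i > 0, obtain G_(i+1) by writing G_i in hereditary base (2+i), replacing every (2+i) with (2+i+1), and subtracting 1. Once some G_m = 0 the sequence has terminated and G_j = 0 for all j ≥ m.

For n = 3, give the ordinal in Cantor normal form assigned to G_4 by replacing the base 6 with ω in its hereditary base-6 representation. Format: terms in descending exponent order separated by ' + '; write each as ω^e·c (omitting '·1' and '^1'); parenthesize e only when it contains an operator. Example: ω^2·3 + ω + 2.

G_0 = 3. HB_2(3) = 2 + 1. Bump = 4. G_1 = 3.
G_1 = 3. HB_3(3) = 3. Bump = 4. G_2 = 3.
G_2 = 3. HB_4(3) = 3. Bump = 3. G_3 = 2.
G_3 = 2. HB_5(2) = 2. Bump = 2. G_4 = 1.
G_4 = 1. HB_6(1) = 1. Bump = 1. G_5 = 0.

1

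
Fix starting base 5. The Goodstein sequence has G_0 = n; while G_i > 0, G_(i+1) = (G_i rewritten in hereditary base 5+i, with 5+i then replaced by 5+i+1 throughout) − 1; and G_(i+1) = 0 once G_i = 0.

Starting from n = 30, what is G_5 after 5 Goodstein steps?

101

step 0: 30 = 5^2 + 5; sub 6 for 5: 6^2 + 6; = 42; G_1 = 42−1 = 41
step 1: 41 = 6^2 + 5; sub 7 for 6: 7^2 + 5; = 54; G_2 = 54−1 = 53
step 2: 53 = 7^2 + 4; sub 8 for 7: 8^2 + 4; = 68; G_3 = 68−1 = 67
step 3: 67 = 8^2 + 3; sub 9 for 8: 9^2 + 3; = 84; G_4 = 84−1 = 83
step 4: 83 = 9^2 + 2; sub 10 for 9: 10^2 + 2; = 102; G_5 = 102−1 = 101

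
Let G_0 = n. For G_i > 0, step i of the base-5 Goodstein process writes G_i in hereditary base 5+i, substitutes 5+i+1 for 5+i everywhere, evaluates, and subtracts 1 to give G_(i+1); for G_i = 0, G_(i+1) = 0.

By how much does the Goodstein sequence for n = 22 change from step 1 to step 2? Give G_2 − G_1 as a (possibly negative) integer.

i=0: 22 = 4·5 + 2 (b=5); 5→6: 4·6 + 2 = 26; 26−1 = 25
i=1: 25 = 4·6 + 1 (b=6); 6→7: 4·7 + 1 = 29; 29−1 = 28

3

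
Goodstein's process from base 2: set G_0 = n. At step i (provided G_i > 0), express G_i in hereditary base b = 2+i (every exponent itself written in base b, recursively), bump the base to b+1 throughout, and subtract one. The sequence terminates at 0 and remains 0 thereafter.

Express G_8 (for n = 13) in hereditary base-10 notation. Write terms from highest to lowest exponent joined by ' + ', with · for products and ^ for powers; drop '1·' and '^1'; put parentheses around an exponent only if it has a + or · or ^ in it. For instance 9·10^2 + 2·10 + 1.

10^(10 + 1) + 3·10^3 + 3·10^2 + 2·10 + 5

[0] 13 ≡ 2^(2 + 1) + 2^2 + 1 (base 2). Lift 3: 109. −1: 108.
[1] 108 ≡ 3^(3 + 1) + 3^3 (base 3). Lift 4: 1280. −1: 1279.
[2] 1279 ≡ 4^(4 + 1) + 3·4^3 + 3·4^2 + 3·4 + 3 (base 4). Lift 5: 16093. −1: 16092.
[3] 16092 ≡ 5^(5 + 1) + 3·5^3 + 3·5^2 + 3·5 + 2 (base 5). Lift 6: 280712. −1: 280711.
[4] 280711 ≡ 6^(6 + 1) + 3·6^3 + 3·6^2 + 3·6 + 1 (base 6). Lift 7: 5765999. −1: 5765998.
[5] 5765998 ≡ 7^(7 + 1) + 3·7^3 + 3·7^2 + 3·7 (base 7). Lift 8: 134219480. −1: 134219479.
[6] 134219479 ≡ 8^(8 + 1) + 3·8^3 + 3·8^2 + 2·8 + 7 (base 8). Lift 9: 3486786856. −1: 3486786855.
[7] 3486786855 ≡ 9^(9 + 1) + 3·9^3 + 3·9^2 + 2·9 + 6 (base 9). Lift 10: 100000003326. −1: 100000003325.
[8] 100000003325 ≡ 10^(10 + 1) + 3·10^3 + 3·10^2 + 2·10 + 5 (base 10). Lift 11: 3138428381104. −1: 3138428381103.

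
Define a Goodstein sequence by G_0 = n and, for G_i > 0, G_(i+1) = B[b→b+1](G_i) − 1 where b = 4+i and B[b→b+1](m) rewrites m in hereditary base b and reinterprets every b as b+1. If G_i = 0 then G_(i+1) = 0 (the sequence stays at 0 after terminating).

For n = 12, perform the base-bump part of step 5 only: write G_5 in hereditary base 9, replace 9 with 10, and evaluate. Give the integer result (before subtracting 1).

base 4: 12 = 3·4; at 5: 3·5 = 15; next = 14
base 5: 14 = 2·5 + 4; at 6: 2·6 + 4 = 16; next = 15
base 6: 15 = 2·6 + 3; at 7: 2·7 + 3 = 17; next = 16
base 7: 16 = 2·7 + 2; at 8: 2·8 + 2 = 18; next = 17
base 8: 17 = 2·8 + 1; at 9: 2·9 + 1 = 19; next = 18
base 9: 18 = 2·9; at 10: 2·10 = 20; next = 19

20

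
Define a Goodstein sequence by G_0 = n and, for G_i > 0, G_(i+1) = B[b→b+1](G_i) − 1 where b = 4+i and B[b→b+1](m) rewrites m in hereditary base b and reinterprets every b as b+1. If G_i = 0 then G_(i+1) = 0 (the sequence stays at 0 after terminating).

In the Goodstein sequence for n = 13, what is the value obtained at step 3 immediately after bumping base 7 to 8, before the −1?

[0] 13 ≡ 3·4 + 1 (base 4). Lift 5: 16. −1: 15.
[1] 15 ≡ 3·5 (base 5). Lift 6: 18. −1: 17.
[2] 17 ≡ 2·6 + 5 (base 6). Lift 7: 19. −1: 18.

20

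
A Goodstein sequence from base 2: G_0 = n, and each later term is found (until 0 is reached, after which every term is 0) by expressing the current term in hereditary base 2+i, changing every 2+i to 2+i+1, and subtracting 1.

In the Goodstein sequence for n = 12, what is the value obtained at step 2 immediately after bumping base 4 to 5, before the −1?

(0) 12|_2 = 2^(2 + 1) + 2^2 ↦ 3^(3 + 1) + 3^3|_3 = 108 ⇒ 107
(1) 107|_3 = 3^(3 + 1) + 2·3^2 + 2·3 + 2 ↦ 4^(4 + 1) + 2·4^2 + 2·4 + 2|_4 = 1066 ⇒ 1065
(2) 1065|_4 = 4^(4 + 1) + 2·4^2 + 2·4 + 1 ↦ 5^(5 + 1) + 2·5^2 + 2·5 + 1|_5 = 15686 ⇒ 15685

15686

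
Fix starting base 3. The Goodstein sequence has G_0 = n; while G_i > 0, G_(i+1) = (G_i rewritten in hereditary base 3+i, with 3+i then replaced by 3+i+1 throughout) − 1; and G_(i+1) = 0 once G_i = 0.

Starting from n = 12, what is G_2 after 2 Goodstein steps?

[0] 12 ≡ 3^2 + 3 (base 3). Lift 4: 20. −1: 19.
[1] 19 ≡ 4^2 + 3 (base 4). Lift 5: 28. −1: 27.

27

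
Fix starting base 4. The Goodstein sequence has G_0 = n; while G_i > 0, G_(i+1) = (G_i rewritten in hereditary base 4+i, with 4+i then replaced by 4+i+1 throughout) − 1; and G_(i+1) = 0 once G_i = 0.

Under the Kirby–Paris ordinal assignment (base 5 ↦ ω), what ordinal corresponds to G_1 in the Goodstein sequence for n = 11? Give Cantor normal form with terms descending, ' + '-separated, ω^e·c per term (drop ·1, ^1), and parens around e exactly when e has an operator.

i=0: 11 = 2·4 + 3 (b=4); 4→5: 2·5 + 3 = 13; 13−1 = 12
i=1: 12 = 2·5 + 2 (b=5); 5→6: 2·6 + 2 = 14; 14−1 = 13

ω·2 + 2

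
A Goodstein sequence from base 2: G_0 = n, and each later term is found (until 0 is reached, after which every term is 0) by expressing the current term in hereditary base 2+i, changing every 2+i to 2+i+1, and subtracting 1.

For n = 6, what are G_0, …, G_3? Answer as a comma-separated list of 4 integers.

6, 29, 257, 3125

6 —HB2→ 2^2 + 2 —bump→ 3^3 + 3 = 30 —(−1)→ 29
29 —HB3→ 3^3 + 2 —bump→ 4^4 + 2 = 258 —(−1)→ 257
257 —HB4→ 4^4 + 1 —bump→ 5^5 + 1 = 3126 —(−1)→ 3125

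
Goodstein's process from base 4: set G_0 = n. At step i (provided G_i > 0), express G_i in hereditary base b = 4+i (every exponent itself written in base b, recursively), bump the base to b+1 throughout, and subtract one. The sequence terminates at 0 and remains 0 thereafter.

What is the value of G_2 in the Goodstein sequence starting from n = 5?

5

[0] 5 ≡ 4 + 1 (base 4). Lift 5: 6. −1: 5.
[1] 5 ≡ 5 (base 5). Lift 6: 6. −1: 5.
[2] 5 ≡ 5 (base 6). Lift 7: 5. −1: 4.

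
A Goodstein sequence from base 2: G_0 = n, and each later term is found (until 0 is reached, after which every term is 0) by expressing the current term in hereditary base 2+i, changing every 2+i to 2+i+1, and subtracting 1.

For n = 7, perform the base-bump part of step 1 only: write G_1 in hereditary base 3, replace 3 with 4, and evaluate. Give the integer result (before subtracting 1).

G_0=7  [base 2] 2^2 + 2 + 1  →[2↦3]→  3^3 + 3 + 1 = 31  −1 ⇒ G_1=30
G_1=30  [base 3] 3^3 + 3  →[3↦4]→  4^4 + 4 = 260  −1 ⇒ G_2=259

260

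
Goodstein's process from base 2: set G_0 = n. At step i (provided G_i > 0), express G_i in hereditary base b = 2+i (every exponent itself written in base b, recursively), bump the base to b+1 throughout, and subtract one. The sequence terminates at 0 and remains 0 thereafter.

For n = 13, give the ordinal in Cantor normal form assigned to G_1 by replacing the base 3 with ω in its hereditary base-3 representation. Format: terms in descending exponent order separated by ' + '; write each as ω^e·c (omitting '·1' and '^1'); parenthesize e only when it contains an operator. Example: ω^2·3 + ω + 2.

G_0=13  [base 2] 2^(2 + 1) + 2^2 + 1  →[2↦3]→  3^(3 + 1) + 3^3 + 1 = 109  −1 ⇒ G_1=108
G_1=108  [base 3] 3^(3 + 1) + 3^3  →[3↦4]→  4^(4 + 1) + 4^4 = 1280  −1 ⇒ G_2=1279

ω^(ω + 1) + ω^ω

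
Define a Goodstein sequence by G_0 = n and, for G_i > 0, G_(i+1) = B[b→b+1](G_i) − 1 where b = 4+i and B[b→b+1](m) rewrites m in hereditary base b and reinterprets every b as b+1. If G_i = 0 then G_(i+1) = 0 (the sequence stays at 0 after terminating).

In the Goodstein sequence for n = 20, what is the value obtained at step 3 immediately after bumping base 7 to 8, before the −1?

66

i=0: 20 = 4^2 + 4 (b=4); 4→5: 5^2 + 5 = 30; 30−1 = 29
i=1: 29 = 5^2 + 4 (b=5); 5→6: 6^2 + 4 = 40; 40−1 = 39
i=2: 39 = 6^2 + 3 (b=6); 6→7: 7^2 + 3 = 52; 52−1 = 51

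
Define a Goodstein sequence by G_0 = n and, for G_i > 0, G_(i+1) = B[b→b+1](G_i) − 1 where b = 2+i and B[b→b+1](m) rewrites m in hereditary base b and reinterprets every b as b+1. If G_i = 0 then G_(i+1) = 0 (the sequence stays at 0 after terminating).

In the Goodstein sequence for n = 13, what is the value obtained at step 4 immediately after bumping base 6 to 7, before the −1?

base 2: 13 = 2^(2 + 1) + 2^2 + 1; at 3: 3^(3 + 1) + 3^3 + 1 = 109; next = 108
base 3: 108 = 3^(3 + 1) + 3^3; at 4: 4^(4 + 1) + 4^4 = 1280; next = 1279
base 4: 1279 = 4^(4 + 1) + 3·4^3 + 3·4^2 + 3·4 + 3; at 5: 5^(5 + 1) + 3·5^3 + 3·5^2 + 3·5 + 3 = 16093; next = 16092
base 5: 16092 = 5^(5 + 1) + 3·5^3 + 3·5^2 + 3·5 + 2; at 6: 6^(6 + 1) + 3·6^3 + 3·6^2 + 3·6 + 2 = 280712; next = 280711
base 6: 280711 = 6^(6 + 1) + 3·6^3 + 3·6^2 + 3·6 + 1; at 7: 7^(7 + 1) + 3·7^3 + 3·7^2 + 3·7 + 1 = 5765999; next = 5765998

5765999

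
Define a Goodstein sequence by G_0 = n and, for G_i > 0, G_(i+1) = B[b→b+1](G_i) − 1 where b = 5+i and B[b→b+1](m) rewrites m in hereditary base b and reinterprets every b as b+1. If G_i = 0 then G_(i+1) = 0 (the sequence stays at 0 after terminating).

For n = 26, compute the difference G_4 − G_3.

(0) 26|_5 = 5^2 + 1 ↦ 6^2 + 1|_6 = 37 ⇒ 36
(1) 36|_6 = 6^2 ↦ 7^2|_7 = 49 ⇒ 48
(2) 48|_7 = 6·7 + 6 ↦ 6·8 + 6|_8 = 54 ⇒ 53
(3) 53|_8 = 6·8 + 5 ↦ 6·9 + 5|_9 = 59 ⇒ 58

5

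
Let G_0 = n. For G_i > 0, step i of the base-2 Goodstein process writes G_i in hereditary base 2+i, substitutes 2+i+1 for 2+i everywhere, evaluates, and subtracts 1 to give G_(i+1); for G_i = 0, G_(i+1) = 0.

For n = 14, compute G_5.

5862840

G_0=14  [base 2] 2^(2 + 1) + 2^2 + 2  →[2↦3]→  3^(3 + 1) + 3^3 + 3 = 111  −1 ⇒ G_1=110
G_1=110  [base 3] 3^(3 + 1) + 3^3 + 2  →[3↦4]→  4^(4 + 1) + 4^4 + 2 = 1282  −1 ⇒ G_2=1281
G_2=1281  [base 4] 4^(4 + 1) + 4^4 + 1  →[4↦5]→  5^(5 + 1) + 5^5 + 1 = 18751  −1 ⇒ G_3=18750
G_3=18750  [base 5] 5^(5 + 1) + 5^5  →[5↦6]→  6^(6 + 1) + 6^6 = 326592  −1 ⇒ G_4=326591
G_4=326591  [base 6] 6^(6 + 1) + 5·6^5 + 5·6^4 + 5·6^3 + 5·6^2 + 5·6 + 5  →[6↦7]→  7^(7 + 1) + 5·7^5 + 5·7^4 + 5·7^3 + 5·7^2 + 5·7 + 5 = 5862841  −1 ⇒ G_5=5862840
G_5=5862840  [base 7] 7^(7 + 1) + 5·7^5 + 5·7^4 + 5·7^3 + 5·7^2 + 5·7 + 4  →[7↦8]→  8^(8 + 1) + 5·8^5 + 5·8^4 + 5·8^3 + 5·8^2 + 5·8 + 4 = 134404972  −1 ⇒ G_6=134404971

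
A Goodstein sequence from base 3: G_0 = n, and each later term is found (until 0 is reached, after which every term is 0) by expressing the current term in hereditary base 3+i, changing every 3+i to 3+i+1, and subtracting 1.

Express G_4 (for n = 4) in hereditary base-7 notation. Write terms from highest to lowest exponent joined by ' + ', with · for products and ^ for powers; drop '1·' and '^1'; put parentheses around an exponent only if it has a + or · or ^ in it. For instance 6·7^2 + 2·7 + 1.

2

[0] 4 ≡ 3 + 1 (base 3). Lift 4: 5. −1: 4.
[1] 4 ≡ 4 (base 4). Lift 5: 5. −1: 4.
[2] 4 ≡ 4 (base 5). Lift 6: 4. −1: 3.
[3] 3 ≡ 3 (base 6). Lift 7: 3. −1: 2.
[4] 2 ≡ 2 (base 7). Lift 8: 2. −1: 1.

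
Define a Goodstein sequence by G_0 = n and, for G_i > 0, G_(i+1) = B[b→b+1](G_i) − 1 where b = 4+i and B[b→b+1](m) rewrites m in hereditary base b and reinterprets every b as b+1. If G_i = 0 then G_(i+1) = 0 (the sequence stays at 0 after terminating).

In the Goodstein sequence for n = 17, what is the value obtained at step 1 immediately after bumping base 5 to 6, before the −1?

17 —HB4→ 4^2 + 1 —bump→ 5^2 + 1 = 26 —(−1)→ 25
25 —HB5→ 5^2 —bump→ 6^2 = 36 —(−1)→ 35

36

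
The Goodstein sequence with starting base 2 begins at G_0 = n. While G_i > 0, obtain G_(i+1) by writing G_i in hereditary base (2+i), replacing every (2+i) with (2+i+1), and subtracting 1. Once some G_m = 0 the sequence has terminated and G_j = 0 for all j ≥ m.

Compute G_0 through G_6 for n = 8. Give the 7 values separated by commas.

8, 80, 553, 6310, 93395, 1647195, 33554571

8 —HB2→ 2^(2 + 1) —bump→ 3^(3 + 1) = 81 —(−1)→ 80
80 —HB3→ 2·3^3 + 2·3^2 + 2·3 + 2 —bump→ 2·4^4 + 2·4^2 + 2·4 + 2 = 554 —(−1)→ 553
553 —HB4→ 2·4^4 + 2·4^2 + 2·4 + 1 —bump→ 2·5^5 + 2·5^2 + 2·5 + 1 = 6311 —(−1)→ 6310
6310 —HB5→ 2·5^5 + 2·5^2 + 2·5 —bump→ 2·6^6 + 2·6^2 + 2·6 = 93396 —(−1)→ 93395
93395 —HB6→ 2·6^6 + 2·6^2 + 6 + 5 —bump→ 2·7^7 + 2·7^2 + 7 + 5 = 1647196 —(−1)→ 1647195
1647195 —HB7→ 2·7^7 + 2·7^2 + 7 + 4 —bump→ 2·8^8 + 2·8^2 + 8 + 4 = 33554572 —(−1)→ 33554571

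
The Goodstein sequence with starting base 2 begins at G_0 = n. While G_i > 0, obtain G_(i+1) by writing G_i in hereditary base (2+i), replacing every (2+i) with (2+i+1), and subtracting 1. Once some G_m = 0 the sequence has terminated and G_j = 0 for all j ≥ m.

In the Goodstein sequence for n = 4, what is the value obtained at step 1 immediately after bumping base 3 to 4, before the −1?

step 0: 4 = 2^2; sub 3 for 2: 3^3; = 27; G_1 = 27−1 = 26
step 1: 26 = 2·3^2 + 2·3 + 2; sub 4 for 3: 2·4^2 + 2·4 + 2; = 42; G_2 = 42−1 = 41

42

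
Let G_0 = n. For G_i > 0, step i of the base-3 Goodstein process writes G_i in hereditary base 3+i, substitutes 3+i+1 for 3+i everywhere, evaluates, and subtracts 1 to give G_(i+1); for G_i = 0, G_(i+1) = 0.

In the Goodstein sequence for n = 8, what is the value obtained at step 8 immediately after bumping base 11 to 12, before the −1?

[0] 8 ≡ 2·3 + 2 (base 3). Lift 4: 10. −1: 9.
[1] 9 ≡ 2·4 + 1 (base 4). Lift 5: 11. −1: 10.
[2] 10 ≡ 2·5 (base 5). Lift 6: 12. −1: 11.
[3] 11 ≡ 6 + 5 (base 6). Lift 7: 12. −1: 11.
[4] 11 ≡ 7 + 4 (base 7). Lift 8: 12. −1: 11.
[5] 11 ≡ 8 + 3 (base 8). Lift 9: 12. −1: 11.
[6] 11 ≡ 9 + 2 (base 9). Lift 10: 12. −1: 11.
[7] 11 ≡ 10 + 1 (base 10). Lift 11: 12. −1: 11.
[8] 11 ≡ 11 (base 11). Lift 12: 12. −1: 11.

12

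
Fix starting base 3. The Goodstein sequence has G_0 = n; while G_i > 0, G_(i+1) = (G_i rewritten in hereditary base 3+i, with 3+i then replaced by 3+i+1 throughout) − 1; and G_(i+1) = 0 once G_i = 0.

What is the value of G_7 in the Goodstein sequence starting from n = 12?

75

step 0: 12 = 3^2 + 3; sub 4 for 3: 4^2 + 4; = 20; G_1 = 20−1 = 19
step 1: 19 = 4^2 + 3; sub 5 for 4: 5^2 + 3; = 28; G_2 = 28−1 = 27
step 2: 27 = 5^2 + 2; sub 6 for 5: 6^2 + 2; = 38; G_3 = 38−1 = 37
step 3: 37 = 6^2 + 1; sub 7 for 6: 7^2 + 1; = 50; G_4 = 50−1 = 49
step 4: 49 = 7^2; sub 8 for 7: 8^2; = 64; G_5 = 64−1 = 63
step 5: 63 = 7·8 + 7; sub 9 for 8: 7·9 + 7; = 70; G_6 = 70−1 = 69
step 6: 69 = 7·9 + 6; sub 10 for 9: 7·10 + 6; = 76; G_7 = 76−1 = 75
step 7: 75 = 7·10 + 5; sub 11 for 10: 7·11 + 5; = 82; G_8 = 82−1 = 81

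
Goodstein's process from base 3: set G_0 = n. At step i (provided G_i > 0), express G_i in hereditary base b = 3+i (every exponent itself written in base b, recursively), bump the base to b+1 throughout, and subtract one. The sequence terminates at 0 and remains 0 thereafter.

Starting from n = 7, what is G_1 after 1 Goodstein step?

G_0 = 7. HB_3(7) = 2·3 + 1. Bump = 9. G_1 = 8.
G_1 = 8. HB_4(8) = 2·4. Bump = 10. G_2 = 9.

8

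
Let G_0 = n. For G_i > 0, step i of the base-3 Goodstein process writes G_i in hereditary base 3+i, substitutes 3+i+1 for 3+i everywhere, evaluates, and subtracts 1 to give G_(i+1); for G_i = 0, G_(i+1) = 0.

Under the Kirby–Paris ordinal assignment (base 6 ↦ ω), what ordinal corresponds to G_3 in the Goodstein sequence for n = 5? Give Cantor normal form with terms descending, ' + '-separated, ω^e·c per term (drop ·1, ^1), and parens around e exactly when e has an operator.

(0) 5|_3 = 3 + 2 ↦ 4 + 2|_4 = 6 ⇒ 5
(1) 5|_4 = 4 + 1 ↦ 5 + 1|_5 = 6 ⇒ 5
(2) 5|_5 = 5 ↦ 6|_6 = 6 ⇒ 5
(3) 5|_6 = 5 ↦ 5|_7 = 5 ⇒ 4

5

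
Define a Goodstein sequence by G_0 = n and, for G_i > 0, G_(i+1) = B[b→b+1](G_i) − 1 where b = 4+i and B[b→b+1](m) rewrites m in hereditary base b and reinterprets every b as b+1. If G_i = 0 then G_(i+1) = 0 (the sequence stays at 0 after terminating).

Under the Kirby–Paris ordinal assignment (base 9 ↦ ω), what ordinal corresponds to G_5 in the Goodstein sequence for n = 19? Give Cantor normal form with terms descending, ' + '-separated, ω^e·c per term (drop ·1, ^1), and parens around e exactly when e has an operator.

i=0: 19 = 4^2 + 3 (b=4); 4→5: 5^2 + 3 = 28; 28−1 = 27
i=1: 27 = 5^2 + 2 (b=5); 5→6: 6^2 + 2 = 38; 38−1 = 37
i=2: 37 = 6^2 + 1 (b=6); 6→7: 7^2 + 1 = 50; 50−1 = 49
i=3: 49 = 7^2 (b=7); 7→8: 8^2 = 64; 64−1 = 63
i=4: 63 = 7·8 + 7 (b=8); 8→9: 7·9 + 7 = 70; 70−1 = 69

ω·7 + 6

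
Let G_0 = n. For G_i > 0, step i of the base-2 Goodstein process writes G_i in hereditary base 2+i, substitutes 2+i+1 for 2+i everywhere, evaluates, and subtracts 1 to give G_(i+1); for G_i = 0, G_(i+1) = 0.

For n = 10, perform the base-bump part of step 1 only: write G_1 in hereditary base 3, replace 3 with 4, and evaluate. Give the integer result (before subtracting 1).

1026

[0] 10 ≡ 2^(2 + 1) + 2 (base 2). Lift 3: 84. −1: 83.
[1] 83 ≡ 3^(3 + 1) + 2 (base 3). Lift 4: 1026. −1: 1025.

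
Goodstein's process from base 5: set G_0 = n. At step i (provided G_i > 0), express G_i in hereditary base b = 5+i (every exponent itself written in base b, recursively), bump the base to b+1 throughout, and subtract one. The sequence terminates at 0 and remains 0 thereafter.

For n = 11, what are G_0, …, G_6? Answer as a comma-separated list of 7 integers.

base 5: 11 = 2·5 + 1; at 6: 2·6 + 1 = 13; next = 12
base 6: 12 = 2·6; at 7: 2·7 = 14; next = 13
base 7: 13 = 7 + 6; at 8: 8 + 6 = 14; next = 13
base 8: 13 = 8 + 5; at 9: 9 + 5 = 14; next = 13
base 9: 13 = 9 + 4; at 10: 10 + 4 = 14; next = 13
base 10: 13 = 10 + 3; at 11: 11 + 3 = 14; next = 13

11, 12, 13, 13, 13, 13, 13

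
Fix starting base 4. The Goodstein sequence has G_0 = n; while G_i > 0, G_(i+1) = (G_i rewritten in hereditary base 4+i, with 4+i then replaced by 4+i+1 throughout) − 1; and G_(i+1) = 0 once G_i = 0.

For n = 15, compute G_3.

21

15 —HB4→ 3·4 + 3 —bump→ 3·5 + 3 = 18 —(−1)→ 17
17 —HB5→ 3·5 + 2 —bump→ 3·6 + 2 = 20 —(−1)→ 19
19 —HB6→ 3·6 + 1 —bump→ 3·7 + 1 = 22 —(−1)→ 21
21 —HB7→ 3·7 —bump→ 3·8 = 24 —(−1)→ 23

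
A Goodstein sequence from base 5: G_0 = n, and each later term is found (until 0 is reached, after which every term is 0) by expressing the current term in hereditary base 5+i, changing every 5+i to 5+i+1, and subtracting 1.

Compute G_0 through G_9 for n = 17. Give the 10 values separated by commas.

G_0 = 17. HB_5(17) = 3·5 + 2. Bump = 20. G_1 = 19.
G_1 = 19. HB_6(19) = 3·6 + 1. Bump = 22. G_2 = 21.
G_2 = 21. HB_7(21) = 3·7. Bump = 24. G_3 = 23.
G_3 = 23. HB_8(23) = 2·8 + 7. Bump = 25. G_4 = 24.
G_4 = 24. HB_9(24) = 2·9 + 6. Bump = 26. G_5 = 25.
G_5 = 25. HB_10(25) = 2·10 + 5. Bump = 27. G_6 = 26.
G_6 = 26. HB_11(26) = 2·11 + 4. Bump = 28. G_7 = 27.
G_7 = 27. HB_12(27) = 2·12 + 3. Bump = 29. G_8 = 28.
G_8 = 28. HB_13(28) = 2·13 + 2. Bump = 30. G_9 = 29.

17, 19, 21, 23, 24, 25, 26, 27, 28, 29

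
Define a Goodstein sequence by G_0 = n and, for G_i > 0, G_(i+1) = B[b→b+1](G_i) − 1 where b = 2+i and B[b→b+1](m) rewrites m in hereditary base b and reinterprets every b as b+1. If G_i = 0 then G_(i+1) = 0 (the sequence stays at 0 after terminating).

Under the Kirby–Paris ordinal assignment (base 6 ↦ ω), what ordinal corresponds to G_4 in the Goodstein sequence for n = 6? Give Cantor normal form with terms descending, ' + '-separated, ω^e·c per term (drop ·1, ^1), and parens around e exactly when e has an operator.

G_0=6  [base 2] 2^2 + 2  →[2↦3]→  3^3 + 3 = 30  −1 ⇒ G_1=29
G_1=29  [base 3] 3^3 + 2  →[3↦4]→  4^4 + 2 = 258  −1 ⇒ G_2=257
G_2=257  [base 4] 4^4 + 1  →[4↦5]→  5^5 + 1 = 3126  −1 ⇒ G_3=3125
G_3=3125  [base 5] 5^5  →[5↦6]→  6^6 = 46656  −1 ⇒ G_4=46655
G_4=46655  [base 6] 5·6^5 + 5·6^4 + 5·6^3 + 5·6^2 + 5·6 + 5  →[6↦7]→  5·7^5 + 5·7^4 + 5·7^3 + 5·7^2 + 5·7 + 5 = 98040  −1 ⇒ G_5=98039

ω^5·5 + ω^4·5 + ω^3·5 + ω^2·5 + ω·5 + 5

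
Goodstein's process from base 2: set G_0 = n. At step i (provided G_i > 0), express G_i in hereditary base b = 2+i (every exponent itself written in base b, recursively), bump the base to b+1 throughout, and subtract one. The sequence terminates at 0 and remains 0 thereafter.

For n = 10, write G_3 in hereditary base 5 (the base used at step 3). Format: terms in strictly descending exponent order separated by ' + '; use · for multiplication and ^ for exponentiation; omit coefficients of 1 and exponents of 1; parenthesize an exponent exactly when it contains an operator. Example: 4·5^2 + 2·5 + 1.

(0) 10|_2 = 2^(2 + 1) + 2 ↦ 3^(3 + 1) + 3|_3 = 84 ⇒ 83
(1) 83|_3 = 3^(3 + 1) + 2 ↦ 4^(4 + 1) + 2|_4 = 1026 ⇒ 1025
(2) 1025|_4 = 4^(4 + 1) + 1 ↦ 5^(5 + 1) + 1|_5 = 15626 ⇒ 15625
(3) 15625|_5 = 5^(5 + 1) ↦ 6^(6 + 1)|_6 = 279936 ⇒ 279935

5^(5 + 1)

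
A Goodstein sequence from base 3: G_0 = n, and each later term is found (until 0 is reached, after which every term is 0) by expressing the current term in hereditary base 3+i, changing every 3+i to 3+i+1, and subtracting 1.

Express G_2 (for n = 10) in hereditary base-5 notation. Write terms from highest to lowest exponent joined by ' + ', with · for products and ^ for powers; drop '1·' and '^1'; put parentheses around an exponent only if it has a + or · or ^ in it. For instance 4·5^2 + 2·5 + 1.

4·5 + 4

10 —HB3→ 3^2 + 1 —bump→ 4^2 + 1 = 17 —(−1)→ 16
16 —HB4→ 4^2 —bump→ 5^2 = 25 —(−1)→ 24
24 —HB5→ 4·5 + 4 —bump→ 4·6 + 4 = 28 —(−1)→ 27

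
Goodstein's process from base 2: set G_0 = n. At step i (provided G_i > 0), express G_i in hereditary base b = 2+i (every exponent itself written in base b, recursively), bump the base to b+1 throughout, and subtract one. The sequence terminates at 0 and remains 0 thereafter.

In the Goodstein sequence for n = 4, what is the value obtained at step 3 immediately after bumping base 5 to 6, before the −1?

(0) 4|_2 = 2^2 ↦ 3^3|_3 = 27 ⇒ 26
(1) 26|_3 = 2·3^2 + 2·3 + 2 ↦ 2·4^2 + 2·4 + 2|_4 = 42 ⇒ 41
(2) 41|_4 = 2·4^2 + 2·4 + 1 ↦ 2·5^2 + 2·5 + 1|_5 = 61 ⇒ 60
(3) 60|_5 = 2·5^2 + 2·5 ↦ 2·6^2 + 2·6|_6 = 84 ⇒ 83

84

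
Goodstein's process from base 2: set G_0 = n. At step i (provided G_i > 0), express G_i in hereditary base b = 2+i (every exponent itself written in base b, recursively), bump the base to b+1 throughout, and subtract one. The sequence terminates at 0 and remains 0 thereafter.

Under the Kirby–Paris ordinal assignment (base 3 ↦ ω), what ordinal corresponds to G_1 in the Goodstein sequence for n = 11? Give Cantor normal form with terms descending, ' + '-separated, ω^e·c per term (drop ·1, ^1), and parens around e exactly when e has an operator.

ω^(ω + 1) + ω

G_0 = 11. HB_2(11) = 2^(2 + 1) + 2 + 1. Bump = 85. G_1 = 84.
G_1 = 84. HB_3(84) = 3^(3 + 1) + 3. Bump = 1028. G_2 = 1027.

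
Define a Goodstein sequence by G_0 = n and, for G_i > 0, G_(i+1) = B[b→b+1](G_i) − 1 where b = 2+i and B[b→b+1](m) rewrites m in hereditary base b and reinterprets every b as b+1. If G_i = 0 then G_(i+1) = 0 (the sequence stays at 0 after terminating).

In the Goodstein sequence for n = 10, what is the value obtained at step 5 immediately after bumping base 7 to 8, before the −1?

step 0: 10 = 2^(2 + 1) + 2; sub 3 for 2: 3^(3 + 1) + 3; = 84; G_1 = 84−1 = 83
step 1: 83 = 3^(3 + 1) + 2; sub 4 for 3: 4^(4 + 1) + 2; = 1026; G_2 = 1026−1 = 1025
step 2: 1025 = 4^(4 + 1) + 1; sub 5 for 4: 5^(5 + 1) + 1; = 15626; G_3 = 15626−1 = 15625
step 3: 15625 = 5^(5 + 1); sub 6 for 5: 6^(6 + 1); = 279936; G_4 = 279936−1 = 279935
step 4: 279935 = 5·6^6 + 5·6^5 + 5·6^4 + 5·6^3 + 5·6^2 + 5·6 + 5; sub 7 for 6: 5·7^7 + 5·7^5 + 5·7^4 + 5·7^3 + 5·7^2 + 5·7 + 5; = 4215755; G_5 = 4215755−1 = 4215754
step 5: 4215754 = 5·7^7 + 5·7^5 + 5·7^4 + 5·7^3 + 5·7^2 + 5·7 + 4; sub 8 for 7: 5·8^8 + 5·8^5 + 5·8^4 + 5·8^3 + 5·8^2 + 5·8 + 4; = 84073324; G_6 = 84073324−1 = 84073323

84073324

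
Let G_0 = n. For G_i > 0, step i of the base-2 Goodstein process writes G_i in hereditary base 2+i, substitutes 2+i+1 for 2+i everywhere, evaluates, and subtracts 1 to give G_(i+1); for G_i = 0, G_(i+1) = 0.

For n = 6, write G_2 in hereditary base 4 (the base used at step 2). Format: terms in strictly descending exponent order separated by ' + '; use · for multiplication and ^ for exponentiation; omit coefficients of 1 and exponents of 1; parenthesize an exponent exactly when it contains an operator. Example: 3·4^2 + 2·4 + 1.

4^4 + 1

base 2: 6 = 2^2 + 2; at 3: 3^3 + 3 = 30; next = 29
base 3: 29 = 3^3 + 2; at 4: 4^4 + 2 = 258; next = 257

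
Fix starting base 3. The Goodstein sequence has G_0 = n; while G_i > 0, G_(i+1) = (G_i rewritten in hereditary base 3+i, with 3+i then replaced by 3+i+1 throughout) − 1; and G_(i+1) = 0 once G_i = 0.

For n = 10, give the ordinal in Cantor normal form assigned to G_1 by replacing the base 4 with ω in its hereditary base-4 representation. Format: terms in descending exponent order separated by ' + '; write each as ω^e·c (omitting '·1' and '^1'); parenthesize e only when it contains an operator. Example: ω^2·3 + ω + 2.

G_0=10  [base 3] 3^2 + 1  →[3↦4]→  4^2 + 1 = 17  −1 ⇒ G_1=16
G_1=16  [base 4] 4^2  →[4↦5]→  5^2 = 25  −1 ⇒ G_2=24

ω^2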